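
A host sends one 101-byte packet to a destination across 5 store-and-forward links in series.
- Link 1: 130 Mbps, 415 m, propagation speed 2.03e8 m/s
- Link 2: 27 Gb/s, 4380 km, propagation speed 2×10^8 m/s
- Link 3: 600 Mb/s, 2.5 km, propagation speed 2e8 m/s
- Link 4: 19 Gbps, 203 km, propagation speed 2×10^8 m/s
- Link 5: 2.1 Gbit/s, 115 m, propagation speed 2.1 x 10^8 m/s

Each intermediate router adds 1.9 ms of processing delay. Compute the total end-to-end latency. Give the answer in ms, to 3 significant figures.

L = 101 × 8 = 808 bits.
Transmission delays (L/R per hop): 0.00621538, 2.99259e-05, 0.00134667, 4.25263e-05, 0.000384762 ms; sum = 0.00801927 ms.
Propagation delays (d/s per hop): 0.00204433, 21.9, 0.0125, 1.015, 0.000547619 ms; sum = 22.9301 ms.
Processing at 4 router(s): 4 × 1.9 ms = 7.6 ms.
End-to-end = 30.5 ms.

30.5 ms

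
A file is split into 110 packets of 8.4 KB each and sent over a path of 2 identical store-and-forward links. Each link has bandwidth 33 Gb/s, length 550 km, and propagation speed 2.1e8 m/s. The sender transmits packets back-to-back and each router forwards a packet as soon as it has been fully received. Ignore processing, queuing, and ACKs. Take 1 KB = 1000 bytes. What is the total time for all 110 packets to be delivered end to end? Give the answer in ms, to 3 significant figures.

5.46 ms

Per-hop transmission t_tx = L/R = 67200/33000000000 = 0.00203636 ms.
Per-hop propagation t_prop = 550000/210000000 = 2.61905 ms.
Pipeline fill: first packet needs 2·t_tx to clear all hops; remaining 109 packets each add one t_tx.
Total = (2+110-1)·t_tx + 2·t_prop = 111·0.00203636 + 2·2.61905 = 5.46 ms.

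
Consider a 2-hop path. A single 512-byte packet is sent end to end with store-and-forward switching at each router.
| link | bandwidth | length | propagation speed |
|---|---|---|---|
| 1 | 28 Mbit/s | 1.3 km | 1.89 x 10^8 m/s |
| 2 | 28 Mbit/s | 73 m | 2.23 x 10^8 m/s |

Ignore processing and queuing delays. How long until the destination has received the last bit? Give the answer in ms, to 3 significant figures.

0.300 ms

L = 512 × 8 = 4096 bits.
Transmission delay per hop = L/R = 4096/28000000 = 0.146286 ms; 2 hops → 0.292571 ms.
Propagation delays (d/s per hop): 0.00687831, 0.000327354 ms; sum = 0.00720566 ms.
End-to-end = 0.300 ms.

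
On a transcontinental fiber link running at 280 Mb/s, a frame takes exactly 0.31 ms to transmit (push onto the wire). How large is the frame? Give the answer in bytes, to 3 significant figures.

L = R × t_tx = 280000000 b/s × 0.00031 s = 86800 bits.
In bytes: 86800 / 8 = 10900 bytes.

10900 bytes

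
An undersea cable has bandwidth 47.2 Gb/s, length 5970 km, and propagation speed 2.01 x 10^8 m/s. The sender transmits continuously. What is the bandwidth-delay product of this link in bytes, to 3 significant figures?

175000000 bytes

Propagation delay = 5970000 / 2.01e+08 = 0.0297015 s.
BDP = R × t_prop = 47200000000 × 0.0297015 = 1401910000 bits.
In bytes: 1401910000/8 = 175000000 bytes.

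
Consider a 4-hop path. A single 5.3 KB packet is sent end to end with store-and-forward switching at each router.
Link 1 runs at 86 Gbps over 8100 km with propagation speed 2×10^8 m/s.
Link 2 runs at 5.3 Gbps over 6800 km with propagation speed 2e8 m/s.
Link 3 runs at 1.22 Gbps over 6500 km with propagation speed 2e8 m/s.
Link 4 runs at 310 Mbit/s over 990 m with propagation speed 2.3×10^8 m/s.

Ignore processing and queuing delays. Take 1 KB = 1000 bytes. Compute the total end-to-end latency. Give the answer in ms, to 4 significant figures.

L = 42400 bits.
Transmission delays (L/R per hop): 0.000493023, 0.008, 0.0347541, 0.136774 ms; sum = 0.180021 ms.
Propagation delays (d/s per hop): 40.5, 34, 32.5, 0.00430435 ms; sum = 107.004 ms.
End-to-end = 107.2 ms.

107.2 ms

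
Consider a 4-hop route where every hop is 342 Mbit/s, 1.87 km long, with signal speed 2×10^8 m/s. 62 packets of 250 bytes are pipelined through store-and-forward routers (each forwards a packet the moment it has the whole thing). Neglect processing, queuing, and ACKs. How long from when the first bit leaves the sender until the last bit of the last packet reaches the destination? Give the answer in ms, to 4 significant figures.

Per-hop transmission t_tx = L/R = 2000/342000000 = 0.00584795 ms.
Per-hop propagation t_prop = 1870/200000000 = 0.00935 ms.
Pipeline fill: first packet needs 4·t_tx to clear all hops; remaining 61 packets each add one t_tx.
Total = (4+62-1)·t_tx + 4·t_prop = 65·0.00584795 + 4·0.00935 = 0.4175 ms.

0.4175 ms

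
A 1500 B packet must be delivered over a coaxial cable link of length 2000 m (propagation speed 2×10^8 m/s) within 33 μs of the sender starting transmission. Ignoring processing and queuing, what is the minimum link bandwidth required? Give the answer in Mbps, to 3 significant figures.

L = 12000 bits.
Propagation delay = 2000 / 200000000 = 10 μs.
Transmission budget = 33 − 10 = 23 μs.
R ≥ L / t_tx = 12000 bits / 2.3e-05 s = 522 Mbps.

522 Mbps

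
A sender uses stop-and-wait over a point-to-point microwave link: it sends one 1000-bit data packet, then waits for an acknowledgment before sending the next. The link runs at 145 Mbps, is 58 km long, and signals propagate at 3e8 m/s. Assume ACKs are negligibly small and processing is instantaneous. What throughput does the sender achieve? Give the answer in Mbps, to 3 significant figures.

t_tx = L/R = 1000/145000000 = 6.89655e-06 s.
t_prop = 58000/300000000 = 0.000193333 s; RTT = 0.000386667 s.
Cycle = t_tx + RTT = 0.000393563 s.
Throughput = L / cycle = 1000 / 0.000393563 = 2.54 Mbps.

2.54 Mbps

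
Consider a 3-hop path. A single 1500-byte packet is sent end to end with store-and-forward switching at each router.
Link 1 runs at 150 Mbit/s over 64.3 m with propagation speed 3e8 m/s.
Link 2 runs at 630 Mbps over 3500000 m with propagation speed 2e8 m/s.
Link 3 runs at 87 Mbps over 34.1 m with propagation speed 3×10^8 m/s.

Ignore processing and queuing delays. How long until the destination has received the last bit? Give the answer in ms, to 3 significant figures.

L = 1500 × 8 = 12000 bits.
Transmission delays (L/R per hop): 0.08, 0.0190476, 0.137931 ms; sum = 0.236979 ms.
Propagation delays (d/s per hop): 0.000214333, 17.5, 0.000113667 ms; sum = 17.5003 ms.
End-to-end = 17.7 ms.

17.7 ms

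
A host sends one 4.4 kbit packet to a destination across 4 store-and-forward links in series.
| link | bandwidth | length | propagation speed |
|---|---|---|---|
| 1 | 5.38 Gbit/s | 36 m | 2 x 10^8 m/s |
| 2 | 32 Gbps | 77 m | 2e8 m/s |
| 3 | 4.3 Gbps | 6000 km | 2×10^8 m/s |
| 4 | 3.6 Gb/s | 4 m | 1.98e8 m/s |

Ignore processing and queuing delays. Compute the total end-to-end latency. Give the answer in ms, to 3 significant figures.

30.0 ms

L = 4400 bits.
Transmission delays (L/R per hop): 0.000817844, 0.0001375, 0.00102326, 0.00122222 ms; sum = 0.00320082 ms.
Propagation delays (d/s per hop): 0.00018, 0.000385, 30, 2.0202e-05 ms; sum = 30.0006 ms.
End-to-end = 30.0 ms.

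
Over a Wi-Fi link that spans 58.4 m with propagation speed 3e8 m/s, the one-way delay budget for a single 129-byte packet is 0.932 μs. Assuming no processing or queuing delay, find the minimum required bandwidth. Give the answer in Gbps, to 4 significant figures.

1.400 Gbps

L = 1032 bits.
Propagation delay = 58.4 / 300000000 = 0.194667 μs.
Transmission budget = 0.932 − 0.194667 = 0.737333 μs.
R ≥ L / t_tx = 1032 bits / 7.37333e-07 s = 1.400 Gbps.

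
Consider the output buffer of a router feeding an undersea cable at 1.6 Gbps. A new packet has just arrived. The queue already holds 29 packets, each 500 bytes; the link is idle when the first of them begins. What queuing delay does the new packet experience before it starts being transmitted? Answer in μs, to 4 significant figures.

Each queued packet: L/R = 4000/1600000000 = 2.5 μs.
29 queued → 72.5 μs.
Queuing delay = 72.50 μs.

72.50 μs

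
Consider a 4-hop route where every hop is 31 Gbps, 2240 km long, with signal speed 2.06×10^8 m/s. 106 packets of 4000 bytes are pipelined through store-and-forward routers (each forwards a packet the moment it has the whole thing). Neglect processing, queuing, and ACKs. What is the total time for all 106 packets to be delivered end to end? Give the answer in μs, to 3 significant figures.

Per-hop transmission t_tx = L/R = 32000/31000000000 = 1.03226 μs.
Per-hop propagation t_prop = 2240000/206000000 = 10873.8 μs.
Pipeline fill: first packet needs 4·t_tx to clear all hops; remaining 105 packets each add one t_tx.
Total = (4+106-1)·t_tx + 4·t_prop = 109·1.03226 + 4·10873.8 = 43600 μs.

43600 μs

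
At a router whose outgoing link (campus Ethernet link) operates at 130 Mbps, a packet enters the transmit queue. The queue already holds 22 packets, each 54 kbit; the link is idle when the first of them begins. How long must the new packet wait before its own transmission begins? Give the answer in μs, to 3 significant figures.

Each queued packet: L/R = 54000/130000000 = 415.385 μs.
22 queued → 9138.46 μs.
Queuing delay = 9140 μs.

9140 μs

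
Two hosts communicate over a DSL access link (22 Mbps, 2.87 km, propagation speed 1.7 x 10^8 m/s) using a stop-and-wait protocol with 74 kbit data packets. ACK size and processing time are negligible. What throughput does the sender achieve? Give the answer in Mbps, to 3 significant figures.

21.8 Mbps

t_tx = L/R = 74000/22000000 = 0.00336364 s.
t_prop = 2870/170000000 = 1.68824e-05 s; RTT = 3.37647e-05 s.
Cycle = t_tx + RTT = 0.0033974 s.
Throughput = L / cycle = 74000 / 0.0033974 = 21.8 Mbps.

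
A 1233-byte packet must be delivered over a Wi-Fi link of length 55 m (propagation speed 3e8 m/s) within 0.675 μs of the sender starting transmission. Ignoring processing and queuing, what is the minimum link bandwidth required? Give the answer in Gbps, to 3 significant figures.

L = 9864 bits.
Propagation delay = 55 / 300000000 = 0.183333 μs.
Transmission budget = 0.675 − 0.183333 = 0.491667 μs.
R ≥ L / t_tx = 9864 bits / 4.91667e-07 s = 20.1 Gbps.

20.1 Gbps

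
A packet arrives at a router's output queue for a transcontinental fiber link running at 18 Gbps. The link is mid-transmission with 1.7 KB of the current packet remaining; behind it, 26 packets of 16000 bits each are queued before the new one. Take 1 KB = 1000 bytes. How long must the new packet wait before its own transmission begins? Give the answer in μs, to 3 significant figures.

23.9 μs

Each queued packet: L/R = 16000/18000000000 = 0.888889 μs.
26 queued → 23.1111 μs.
Plus remaining 13600 bits of current packet: 0.755556 μs.
Queuing delay = 23.9 μs.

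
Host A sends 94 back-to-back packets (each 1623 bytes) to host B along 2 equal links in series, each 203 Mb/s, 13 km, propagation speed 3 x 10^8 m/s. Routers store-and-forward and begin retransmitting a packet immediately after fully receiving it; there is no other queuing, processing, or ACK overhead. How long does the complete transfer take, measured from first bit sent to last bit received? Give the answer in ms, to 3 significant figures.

6.16 ms

Per-hop transmission t_tx = L/R = 12984/203000000 = 0.0639606 ms.
Per-hop propagation t_prop = 13000/300000000 = 0.0433333 ms.
Pipeline fill: first packet needs 2·t_tx to clear all hops; remaining 93 packets each add one t_tx.
Total = (2+94-1)·t_tx + 2·t_prop = 95·0.0639606 + 2·0.0433333 = 6.16 ms.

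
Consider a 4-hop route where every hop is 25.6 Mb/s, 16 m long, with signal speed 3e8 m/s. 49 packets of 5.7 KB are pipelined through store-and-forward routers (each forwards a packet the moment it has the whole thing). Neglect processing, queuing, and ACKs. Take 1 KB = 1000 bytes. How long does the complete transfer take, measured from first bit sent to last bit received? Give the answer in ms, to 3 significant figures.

92.6 ms

Per-hop transmission t_tx = L/R = 45600/25600000 = 1.78125 ms.
Per-hop propagation t_prop = 16/300000000 = 5.33333e-05 ms.
Pipeline fill: first packet needs 4·t_tx to clear all hops; remaining 48 packets each add one t_tx.
Total = (4+49-1)·t_tx + 4·t_prop = 52·1.78125 + 4·5.33333e-05 = 92.6 ms.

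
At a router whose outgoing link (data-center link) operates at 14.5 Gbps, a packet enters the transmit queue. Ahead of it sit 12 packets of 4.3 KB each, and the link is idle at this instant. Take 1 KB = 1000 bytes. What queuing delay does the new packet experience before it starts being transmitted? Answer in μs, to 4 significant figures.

Each queued packet: L/R = 34400/14500000000 = 2.37241 μs.
12 queued → 28.469 μs.
Queuing delay = 28.47 μs.

28.47 μs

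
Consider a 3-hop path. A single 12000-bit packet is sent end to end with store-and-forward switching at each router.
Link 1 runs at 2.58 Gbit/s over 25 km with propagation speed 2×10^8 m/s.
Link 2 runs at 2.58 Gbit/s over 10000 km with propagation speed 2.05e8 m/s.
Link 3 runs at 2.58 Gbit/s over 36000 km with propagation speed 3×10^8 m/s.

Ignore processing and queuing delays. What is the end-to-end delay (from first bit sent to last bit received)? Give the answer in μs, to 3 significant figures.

Transmission delay per hop = L/R = 12000/2580000000 = 4.65116 μs; 3 hops → 13.9535 μs.
Propagation delays (d/s per hop): 125, 48780.5, 120000 μs; sum = 168905 μs.
End-to-end = 169000 μs.

169000 μs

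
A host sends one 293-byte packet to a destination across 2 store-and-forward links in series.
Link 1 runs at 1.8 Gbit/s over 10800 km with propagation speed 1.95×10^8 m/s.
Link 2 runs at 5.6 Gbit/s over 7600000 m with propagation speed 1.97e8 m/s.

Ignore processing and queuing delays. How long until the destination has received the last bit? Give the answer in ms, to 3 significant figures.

94.0 ms

L = 293 × 8 = 2344 bits.
Transmission delays (L/R per hop): 0.00130222, 0.000418571 ms; sum = 0.00172079 ms.
Propagation delays (d/s per hop): 55.3846, 38.5787 ms; sum = 93.9633 ms.
End-to-end = 94.0 ms.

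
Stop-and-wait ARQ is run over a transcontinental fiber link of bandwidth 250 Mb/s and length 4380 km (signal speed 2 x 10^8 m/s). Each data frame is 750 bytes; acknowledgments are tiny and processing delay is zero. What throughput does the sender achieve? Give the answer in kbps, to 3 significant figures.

137 kbps

t_tx = L/R = 6000/250000000 = 2.4e-05 s.
t_prop = 4380000/200000000 = 0.0219 s; RTT = 0.0438 s.
Cycle = t_tx + RTT = 0.043824 s.
Throughput = L / cycle = 6000 / 0.043824 = 137 kbps.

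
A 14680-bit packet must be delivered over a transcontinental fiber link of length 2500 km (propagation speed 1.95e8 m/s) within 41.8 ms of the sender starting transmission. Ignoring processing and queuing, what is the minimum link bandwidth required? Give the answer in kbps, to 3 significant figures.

507 kbps

Propagation delay = 2500000 / 195000000 = 12.8205 ms.
Transmission budget = 41.8 − 12.8205 = 28.9795 ms.
R ≥ L / t_tx = 14680 bits / 0.0289795 s = 507 kbps.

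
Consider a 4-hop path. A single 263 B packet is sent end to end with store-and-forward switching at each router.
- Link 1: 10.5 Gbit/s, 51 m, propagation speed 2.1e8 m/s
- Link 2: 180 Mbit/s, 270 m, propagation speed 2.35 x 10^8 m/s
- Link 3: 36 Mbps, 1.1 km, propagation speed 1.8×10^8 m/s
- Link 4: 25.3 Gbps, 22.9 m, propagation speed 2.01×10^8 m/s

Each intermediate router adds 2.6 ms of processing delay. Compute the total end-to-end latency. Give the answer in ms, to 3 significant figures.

7.88 ms

L = 263 × 8 = 2104 bits.
Transmission delays (L/R per hop): 0.000200381, 0.0116889, 0.0584444, 8.31621e-05 ms; sum = 0.0704169 ms.
Propagation delays (d/s per hop): 0.000242857, 0.00114894, 0.00611111, 0.00011393 ms; sum = 0.00761683 ms.
Processing at 3 router(s): 3 × 2.6 ms = 7.8 ms.
End-to-end = 7.88 ms.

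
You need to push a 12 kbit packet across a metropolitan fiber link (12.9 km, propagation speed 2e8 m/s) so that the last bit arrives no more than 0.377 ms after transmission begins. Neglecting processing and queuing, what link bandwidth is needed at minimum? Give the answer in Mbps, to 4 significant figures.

38.40 Mbps

Propagation delay = 12900 / 200000000 = 0.0645 ms.
Transmission budget = 0.377 − 0.0645 = 0.3125 ms.
R ≥ L / t_tx = 12000 bits / 0.0003125 s = 38.40 Mbps.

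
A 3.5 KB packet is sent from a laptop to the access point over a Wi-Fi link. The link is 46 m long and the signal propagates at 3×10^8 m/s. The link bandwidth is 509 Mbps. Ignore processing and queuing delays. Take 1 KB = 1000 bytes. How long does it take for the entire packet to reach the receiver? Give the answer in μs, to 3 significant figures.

L = 28000 bits.
Transmission delay = L/R = 28000 / 509000000 = 55.0098 μs.
Propagation delay = d/s = 46 m / 300000000 m/s = 0.153333 μs.
Total = 55.2 μs.

55.2 μs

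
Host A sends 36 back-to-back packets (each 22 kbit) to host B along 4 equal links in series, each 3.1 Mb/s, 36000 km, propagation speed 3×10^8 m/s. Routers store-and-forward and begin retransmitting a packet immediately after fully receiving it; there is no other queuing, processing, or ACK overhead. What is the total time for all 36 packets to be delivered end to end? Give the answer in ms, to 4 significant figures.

Per-hop transmission t_tx = L/R = 22000/3100000 = 7.09677 ms.
Per-hop propagation t_prop = 36000000/300000000 = 120 ms.
Pipeline fill: first packet needs 4·t_tx to clear all hops; remaining 35 packets each add one t_tx.
Total = (4+36-1)·t_tx + 4·t_prop = 39·7.09677 + 4·120 = 756.8 ms.

756.8 ms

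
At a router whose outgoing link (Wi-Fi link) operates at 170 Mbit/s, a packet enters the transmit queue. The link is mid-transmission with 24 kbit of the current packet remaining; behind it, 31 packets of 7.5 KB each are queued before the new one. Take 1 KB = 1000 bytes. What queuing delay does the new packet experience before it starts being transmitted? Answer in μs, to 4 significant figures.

11080 μs

Each queued packet: L/R = 60000/170000000 = 352.941 μs.
31 queued → 10941.2 μs.
Plus remaining 24000 bits of current packet: 141.176 μs.
Queuing delay = 11080 μs.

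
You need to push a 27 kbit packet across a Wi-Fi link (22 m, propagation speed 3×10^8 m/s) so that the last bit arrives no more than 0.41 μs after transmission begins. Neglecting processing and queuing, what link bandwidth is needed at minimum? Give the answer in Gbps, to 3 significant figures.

80.2 Gbps

Propagation delay = 22 / 300000000 = 0.0733333 μs.
Transmission budget = 0.41 − 0.0733333 = 0.336667 μs.
R ≥ L / t_tx = 27000 bits / 3.36667e-07 s = 80.2 Gbps.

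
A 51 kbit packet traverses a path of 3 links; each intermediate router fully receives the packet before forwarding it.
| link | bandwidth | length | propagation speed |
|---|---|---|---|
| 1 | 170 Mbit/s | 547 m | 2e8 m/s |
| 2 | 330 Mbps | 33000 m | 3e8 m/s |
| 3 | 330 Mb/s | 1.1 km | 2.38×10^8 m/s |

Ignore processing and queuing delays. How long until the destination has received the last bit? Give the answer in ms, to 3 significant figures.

L = 51000 bits.
Transmission delays (L/R per hop): 0.3, 0.154545, 0.154545 ms; sum = 0.609091 ms.
Propagation delays (d/s per hop): 0.002735, 0.11, 0.00462185 ms; sum = 0.117357 ms.
End-to-end = 0.726 ms.

0.726 ms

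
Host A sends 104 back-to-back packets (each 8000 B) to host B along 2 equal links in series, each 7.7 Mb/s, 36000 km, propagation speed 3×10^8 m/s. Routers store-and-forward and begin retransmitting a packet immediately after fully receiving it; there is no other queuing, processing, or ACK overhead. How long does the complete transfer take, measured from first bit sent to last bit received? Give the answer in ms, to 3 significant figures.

1110 ms

Per-hop transmission t_tx = L/R = 64000/7700000 = 8.31169 ms.
Per-hop propagation t_prop = 36000000/300000000 = 120 ms.
Pipeline fill: first packet needs 2·t_tx to clear all hops; remaining 103 packets each add one t_tx.
Total = (2+104-1)·t_tx + 2·t_prop = 105·8.31169 + 2·120 = 1110 ms.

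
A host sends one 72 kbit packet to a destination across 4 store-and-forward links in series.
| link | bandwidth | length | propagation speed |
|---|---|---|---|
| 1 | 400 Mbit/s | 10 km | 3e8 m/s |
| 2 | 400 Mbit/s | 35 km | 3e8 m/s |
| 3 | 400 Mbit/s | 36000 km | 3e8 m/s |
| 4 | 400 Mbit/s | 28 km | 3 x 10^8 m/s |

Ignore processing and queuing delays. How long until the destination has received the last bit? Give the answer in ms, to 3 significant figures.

121 ms

L = 72000 bits.
Transmission delay per hop = L/R = 72000/400000000 = 0.18 ms; 4 hops → 0.72 ms.
Propagation delays (d/s per hop): 0.0333333, 0.116667, 120, 0.0933333 ms; sum = 120.243 ms.
End-to-end = 121 ms.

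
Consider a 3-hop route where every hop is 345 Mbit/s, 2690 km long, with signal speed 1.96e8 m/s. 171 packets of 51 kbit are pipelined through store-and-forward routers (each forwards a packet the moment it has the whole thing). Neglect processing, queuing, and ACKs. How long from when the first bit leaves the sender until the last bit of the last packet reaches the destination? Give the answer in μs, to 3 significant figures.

66700 μs

Per-hop transmission t_tx = L/R = 51000/345000000 = 147.826 μs.
Per-hop propagation t_prop = 2690000/196000000 = 13724.5 μs.
Pipeline fill: first packet needs 3·t_tx to clear all hops; remaining 170 packets each add one t_tx.
Total = (3+171-1)·t_tx + 3·t_prop = 173·147.826 + 3·13724.5 = 66700 μs.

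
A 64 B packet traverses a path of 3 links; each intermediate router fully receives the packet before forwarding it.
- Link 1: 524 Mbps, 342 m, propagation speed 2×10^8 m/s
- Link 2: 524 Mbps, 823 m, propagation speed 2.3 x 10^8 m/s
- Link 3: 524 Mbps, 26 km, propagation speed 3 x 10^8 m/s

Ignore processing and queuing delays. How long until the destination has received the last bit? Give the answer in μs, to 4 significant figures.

L = 64 × 8 = 512 bits.
Transmission delay per hop = L/R = 512/524000000 = 0.977099 μs; 3 hops → 2.9313 μs.
Propagation delays (d/s per hop): 1.71, 3.57826, 86.6667 μs; sum = 91.9549 μs.
End-to-end = 94.89 μs.

94.89 μs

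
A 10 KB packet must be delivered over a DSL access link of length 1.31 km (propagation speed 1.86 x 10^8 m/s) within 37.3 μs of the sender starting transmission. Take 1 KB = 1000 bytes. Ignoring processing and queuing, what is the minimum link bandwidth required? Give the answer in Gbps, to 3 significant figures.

2.64 Gbps

L = 80000 bits.
Propagation delay = 1310 / 186000000 = 7.04301 μs.
Transmission budget = 37.3 − 7.04301 = 30.257 μs.
R ≥ L / t_tx = 80000 bits / 3.0257e-05 s = 2.64 Gbps.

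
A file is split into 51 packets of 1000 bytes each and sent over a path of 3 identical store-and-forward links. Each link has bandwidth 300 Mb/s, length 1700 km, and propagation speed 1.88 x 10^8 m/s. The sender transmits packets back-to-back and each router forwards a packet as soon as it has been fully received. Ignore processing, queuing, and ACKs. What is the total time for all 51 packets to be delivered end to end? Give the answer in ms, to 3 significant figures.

Per-hop transmission t_tx = L/R = 8000/300000000 = 0.0266667 ms.
Per-hop propagation t_prop = 1700000/188000000 = 9.04255 ms.
Pipeline fill: first packet needs 3·t_tx to clear all hops; remaining 50 packets each add one t_tx.
Total = (3+51-1)·t_tx + 3·t_prop = 53·0.0266667 + 3·9.04255 = 28.5 ms.

28.5 ms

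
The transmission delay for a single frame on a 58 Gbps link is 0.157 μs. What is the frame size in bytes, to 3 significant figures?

1140 bytes

L = R × t_tx = 58000000000 b/s × 1.57e-07 s = 9106 bits.
In bytes: 9106 / 8 = 1140 bytes.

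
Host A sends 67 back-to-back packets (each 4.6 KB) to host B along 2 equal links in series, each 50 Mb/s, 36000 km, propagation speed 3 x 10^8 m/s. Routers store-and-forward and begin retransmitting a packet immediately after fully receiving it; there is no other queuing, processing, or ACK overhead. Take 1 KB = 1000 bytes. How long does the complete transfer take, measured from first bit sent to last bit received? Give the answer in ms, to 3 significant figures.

290 ms

Per-hop transmission t_tx = L/R = 36800/50000000 = 0.736 ms.
Per-hop propagation t_prop = 36000000/300000000 = 120 ms.
Pipeline fill: first packet needs 2·t_tx to clear all hops; remaining 66 packets each add one t_tx.
Total = (2+67-1)·t_tx + 2·t_prop = 68·0.736 + 2·120 = 290 ms.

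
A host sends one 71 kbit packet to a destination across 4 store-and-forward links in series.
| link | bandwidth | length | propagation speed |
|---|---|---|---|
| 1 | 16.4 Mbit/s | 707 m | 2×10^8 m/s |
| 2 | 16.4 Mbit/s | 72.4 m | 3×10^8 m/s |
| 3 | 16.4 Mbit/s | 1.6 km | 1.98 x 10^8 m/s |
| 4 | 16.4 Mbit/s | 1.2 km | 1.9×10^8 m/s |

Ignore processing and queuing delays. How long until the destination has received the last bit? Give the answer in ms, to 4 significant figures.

17.34 ms

L = 71000 bits.
Transmission delay per hop = L/R = 71000/1.64e+07 = 4.32927 ms; 4 hops → 17.3171 ms.
Propagation delays (d/s per hop): 0.003535, 0.000241333, 0.00808081, 0.00631579 ms; sum = 0.0181729 ms.
End-to-end = 17.34 ms.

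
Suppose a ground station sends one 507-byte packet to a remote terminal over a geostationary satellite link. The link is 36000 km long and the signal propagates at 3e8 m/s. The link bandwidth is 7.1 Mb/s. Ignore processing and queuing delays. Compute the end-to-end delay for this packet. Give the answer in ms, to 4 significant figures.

L = 507 × 8 = 4056 bits.
Transmission delay = L/R = 4056 / 7100000 = 0.571268 ms.
Propagation delay = d/s = 36000000 m / 300000000 m/s = 120 ms.
Total = 120.6 ms.

120.6 ms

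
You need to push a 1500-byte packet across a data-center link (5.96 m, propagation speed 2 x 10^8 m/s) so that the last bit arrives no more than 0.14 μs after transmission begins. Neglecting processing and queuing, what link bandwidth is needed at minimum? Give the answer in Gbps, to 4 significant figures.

108.9 Gbps

L = 12000 bits.
Propagation delay = 5.96 / 200000000 = 0.0298 μs.
Transmission budget = 0.14 − 0.0298 = 0.1102 μs.
R ≥ L / t_tx = 12000 bits / 1.102e-07 s = 108.9 Gbps.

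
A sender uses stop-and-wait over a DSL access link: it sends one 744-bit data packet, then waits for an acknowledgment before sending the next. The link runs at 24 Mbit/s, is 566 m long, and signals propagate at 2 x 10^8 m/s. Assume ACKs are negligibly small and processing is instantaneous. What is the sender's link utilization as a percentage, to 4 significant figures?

84.56 %

t_tx = L/R = 744/24000000 = 3.1e-05 s.
t_prop = 566/200000000 = 2.83e-06 s; RTT = 5.66e-06 s.
Cycle = t_tx + RTT = 3.666e-05 s.
Utilization = t_tx / cycle = 3.1e-05/3.666e-05 = 84.56 %.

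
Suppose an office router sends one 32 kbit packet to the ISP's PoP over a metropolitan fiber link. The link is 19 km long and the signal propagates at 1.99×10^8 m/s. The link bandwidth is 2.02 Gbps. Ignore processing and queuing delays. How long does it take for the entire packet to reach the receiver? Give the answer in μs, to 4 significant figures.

L = 32000 bits.
Transmission delay = L/R = 32000 / 2020000000 = 15.8416 μs.
Propagation delay = d/s = 19000 m / 199000000 m/s = 95.4774 μs.
Total = 111.3 μs.

111.3 μs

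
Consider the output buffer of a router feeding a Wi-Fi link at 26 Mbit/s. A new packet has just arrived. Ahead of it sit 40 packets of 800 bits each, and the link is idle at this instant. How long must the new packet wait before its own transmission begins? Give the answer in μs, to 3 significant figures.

Each queued packet: L/R = 800/26000000 = 30.7692 μs.
40 queued → 1230.77 μs.
Queuing delay = 1230 μs.

1230 μs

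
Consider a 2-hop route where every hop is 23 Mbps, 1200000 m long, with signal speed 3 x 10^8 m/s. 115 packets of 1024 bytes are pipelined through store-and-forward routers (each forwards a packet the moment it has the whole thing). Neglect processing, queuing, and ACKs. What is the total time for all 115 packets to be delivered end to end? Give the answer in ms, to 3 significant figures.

Per-hop transmission t_tx = L/R = 8192/23000000 = 0.356174 ms.
Per-hop propagation t_prop = 1200000/300000000 = 4 ms.
Pipeline fill: first packet needs 2·t_tx to clear all hops; remaining 114 packets each add one t_tx.
Total = (2+115-1)·t_tx + 2·t_prop = 116·0.356174 + 2·4 = 49.3 ms.

49.3 ms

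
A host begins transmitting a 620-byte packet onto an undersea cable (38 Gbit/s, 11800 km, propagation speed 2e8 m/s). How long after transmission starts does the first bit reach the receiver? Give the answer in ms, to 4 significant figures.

59.00 ms

First bit experiences only propagation delay: d/s = 11800000/200000000 = 59.00 ms.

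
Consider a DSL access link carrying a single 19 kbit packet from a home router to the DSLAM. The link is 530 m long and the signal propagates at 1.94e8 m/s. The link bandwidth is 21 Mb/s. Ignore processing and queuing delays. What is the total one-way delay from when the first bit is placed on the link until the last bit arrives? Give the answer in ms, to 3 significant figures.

0.907 ms

L = 19000 bits.
Transmission delay = L/R = 19000 / 21000000 = 0.904762 ms.
Propagation delay = d/s = 530 m / 194000000 m/s = 0.00273196 ms.
Total = 0.907 ms.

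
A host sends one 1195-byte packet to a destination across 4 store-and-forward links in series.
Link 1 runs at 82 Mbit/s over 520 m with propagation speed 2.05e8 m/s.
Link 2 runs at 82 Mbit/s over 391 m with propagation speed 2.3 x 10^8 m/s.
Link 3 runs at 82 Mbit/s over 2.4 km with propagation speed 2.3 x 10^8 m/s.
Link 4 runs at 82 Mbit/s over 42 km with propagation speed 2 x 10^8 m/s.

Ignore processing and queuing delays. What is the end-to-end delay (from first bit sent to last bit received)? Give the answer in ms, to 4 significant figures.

L = 1195 × 8 = 9560 bits.
Transmission delay per hop = L/R = 9560/82000000 = 0.116585 ms; 4 hops → 0.466341 ms.
Propagation delays (d/s per hop): 0.00253659, 0.0017, 0.0104348, 0.21 ms; sum = 0.224671 ms.
End-to-end = 0.6910 ms.

0.6910 ms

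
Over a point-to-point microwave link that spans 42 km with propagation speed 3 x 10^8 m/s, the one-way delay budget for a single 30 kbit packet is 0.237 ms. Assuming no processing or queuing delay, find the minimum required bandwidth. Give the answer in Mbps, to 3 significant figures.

Propagation delay = 42000 / 300000000 = 0.14 ms.
Transmission budget = 0.237 − 0.14 = 0.097 ms.
R ≥ L / t_tx = 30000 bits / 9.7e-05 s = 309 Mbps.

309 Mbps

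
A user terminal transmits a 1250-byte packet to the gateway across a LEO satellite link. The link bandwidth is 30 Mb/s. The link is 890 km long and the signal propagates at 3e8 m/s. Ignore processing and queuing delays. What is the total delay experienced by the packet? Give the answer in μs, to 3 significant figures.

L = 1250 × 8 = 10000 bits.
Transmission delay = L/R = 10000 / 30000000 = 333.333 μs.
Propagation delay = d/s = 890000 m / 300000000 m/s = 2966.67 μs.
Total = 3300 μs.

3300 μs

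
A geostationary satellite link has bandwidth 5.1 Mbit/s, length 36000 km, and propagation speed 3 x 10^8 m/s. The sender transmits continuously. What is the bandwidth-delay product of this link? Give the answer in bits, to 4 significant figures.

612000 bits

Propagation delay = 36000000 / 300000000 = 0.12 s.
BDP = R × t_prop = 5100000 × 0.12 = 612000 bits.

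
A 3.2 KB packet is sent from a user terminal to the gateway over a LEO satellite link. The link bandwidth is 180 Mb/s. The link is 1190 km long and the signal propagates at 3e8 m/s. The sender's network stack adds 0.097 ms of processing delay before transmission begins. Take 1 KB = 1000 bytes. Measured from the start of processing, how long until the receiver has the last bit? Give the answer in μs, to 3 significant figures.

L = 25600 bits.
Transmission delay = L/R = 25600 / 180000000 = 142.222 μs.
Propagation delay = d/s = 1190000 m / 300000000 m/s = 3966.67 μs.
Plus processing delay 0.097 ms = 97 μs.
Total = 4210 μs.

4210 μs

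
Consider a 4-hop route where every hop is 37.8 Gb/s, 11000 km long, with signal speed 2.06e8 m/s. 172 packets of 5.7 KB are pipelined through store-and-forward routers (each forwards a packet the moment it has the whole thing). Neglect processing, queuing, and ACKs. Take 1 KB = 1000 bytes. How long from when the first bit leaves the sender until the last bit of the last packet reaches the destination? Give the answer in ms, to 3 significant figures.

214 ms

Per-hop transmission t_tx = L/R = 45600/37800000000 = 0.00120635 ms.
Per-hop propagation t_prop = 11000000/206000000 = 53.3981 ms.
Pipeline fill: first packet needs 4·t_tx to clear all hops; remaining 171 packets each add one t_tx.
Total = (4+172-1)·t_tx + 4·t_prop = 175·0.00120635 + 4·53.3981 = 214 ms.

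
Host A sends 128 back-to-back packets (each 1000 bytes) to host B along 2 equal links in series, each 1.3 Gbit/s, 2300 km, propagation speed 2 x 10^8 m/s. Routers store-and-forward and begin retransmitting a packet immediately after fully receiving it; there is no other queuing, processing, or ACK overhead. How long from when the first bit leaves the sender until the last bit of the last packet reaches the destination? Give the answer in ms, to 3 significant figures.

23.8 ms

Per-hop transmission t_tx = L/R = 8000/1300000000 = 0.00615385 ms.
Per-hop propagation t_prop = 2300000/200000000 = 11.5 ms.
Pipeline fill: first packet needs 2·t_tx to clear all hops; remaining 127 packets each add one t_tx.
Total = (2+128-1)·t_tx + 2·t_prop = 129·0.00615385 + 2·11.5 = 23.8 ms.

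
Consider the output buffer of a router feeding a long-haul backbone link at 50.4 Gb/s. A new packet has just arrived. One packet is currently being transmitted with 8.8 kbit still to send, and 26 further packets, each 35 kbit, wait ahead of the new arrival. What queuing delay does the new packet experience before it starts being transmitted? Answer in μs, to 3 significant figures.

Each queued packet: L/R = 35000/50400000000 = 0.694444 μs.
26 queued → 18.0556 μs.
Plus remaining 8800 bits of current packet: 0.174603 μs.
Queuing delay = 18.2 μs.

18.2 μs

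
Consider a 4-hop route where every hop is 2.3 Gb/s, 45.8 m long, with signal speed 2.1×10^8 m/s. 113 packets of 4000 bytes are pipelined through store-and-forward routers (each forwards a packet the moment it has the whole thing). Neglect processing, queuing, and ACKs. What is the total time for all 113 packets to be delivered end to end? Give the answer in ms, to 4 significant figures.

1.615 ms

Per-hop transmission t_tx = L/R = 32000/2300000000 = 0.013913 ms.
Per-hop propagation t_prop = 45.8/210000000 = 0.000218095 ms.
Pipeline fill: first packet needs 4·t_tx to clear all hops; remaining 112 packets each add one t_tx.
Total = (4+113-1)·t_tx + 4·t_prop = 116·0.013913 + 4·0.000218095 = 1.615 ms.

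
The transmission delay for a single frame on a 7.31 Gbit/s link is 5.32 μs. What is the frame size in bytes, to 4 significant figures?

L = R × t_tx = 7310000000 b/s × 5.32e-06 s = 38889.2 bits.
In bytes: 38889.2 / 8 = 4861 bytes.

4861 bytes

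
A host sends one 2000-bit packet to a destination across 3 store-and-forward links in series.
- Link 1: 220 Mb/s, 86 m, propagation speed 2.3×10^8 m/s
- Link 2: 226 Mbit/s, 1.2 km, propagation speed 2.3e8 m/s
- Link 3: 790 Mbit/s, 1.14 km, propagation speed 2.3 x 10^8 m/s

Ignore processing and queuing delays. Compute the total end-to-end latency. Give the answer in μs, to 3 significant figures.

Transmission delays (L/R per hop): 9.09091, 8.84956, 2.53165 μs; sum = 20.4721 μs.
Propagation delays (d/s per hop): 0.373913, 5.21739, 4.95652 μs; sum = 10.5478 μs.
End-to-end = 31.0 μs.

31.0 μs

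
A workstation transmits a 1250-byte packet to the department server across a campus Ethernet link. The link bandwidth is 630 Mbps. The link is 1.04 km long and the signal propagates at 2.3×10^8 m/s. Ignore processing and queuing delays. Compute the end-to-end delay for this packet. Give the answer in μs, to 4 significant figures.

L = 1250 × 8 = 10000 bits.
Transmission delay = L/R = 10000 / 630000000 = 15.873 μs.
Propagation delay = d/s = 1040 m / 2.3e+08 m/s = 4.52174 μs.
Total = 20.39 μs.

20.39 μs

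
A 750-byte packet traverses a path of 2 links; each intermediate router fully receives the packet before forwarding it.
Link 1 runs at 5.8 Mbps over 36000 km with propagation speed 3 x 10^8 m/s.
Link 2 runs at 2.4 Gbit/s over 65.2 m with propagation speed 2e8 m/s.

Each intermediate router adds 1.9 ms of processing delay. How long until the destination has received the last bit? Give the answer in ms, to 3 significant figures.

L = 750 × 8 = 6000 bits.
Transmission delays (L/R per hop): 1.03448, 0.0025 ms; sum = 1.03698 ms.
Propagation delays (d/s per hop): 120, 0.000326 ms; sum = 120 ms.
Processing at 1 router(s): 1 × 1.9 ms = 1.9 ms.
End-to-end = 123 ms.

123 ms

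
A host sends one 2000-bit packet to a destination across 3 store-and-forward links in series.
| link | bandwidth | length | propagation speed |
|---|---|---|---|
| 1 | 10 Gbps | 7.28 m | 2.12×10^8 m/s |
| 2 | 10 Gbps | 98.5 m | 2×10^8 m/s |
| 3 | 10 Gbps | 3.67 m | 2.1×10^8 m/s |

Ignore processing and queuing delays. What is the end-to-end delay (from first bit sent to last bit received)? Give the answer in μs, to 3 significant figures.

Transmission delay per hop = L/R = 2000/10000000000 = 0.2 μs; 3 hops → 0.6 μs.
Propagation delays (d/s per hop): 0.0343396, 0.4925, 0.0174762 μs; sum = 0.544316 μs.
End-to-end = 1.14 μs.

1.14 μs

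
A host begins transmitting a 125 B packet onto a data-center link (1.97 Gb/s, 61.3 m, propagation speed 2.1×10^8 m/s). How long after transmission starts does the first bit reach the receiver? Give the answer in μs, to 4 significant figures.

First bit experiences only propagation delay: d/s = 61.3/210000000 = 0.2919 μs.

0.2919 μs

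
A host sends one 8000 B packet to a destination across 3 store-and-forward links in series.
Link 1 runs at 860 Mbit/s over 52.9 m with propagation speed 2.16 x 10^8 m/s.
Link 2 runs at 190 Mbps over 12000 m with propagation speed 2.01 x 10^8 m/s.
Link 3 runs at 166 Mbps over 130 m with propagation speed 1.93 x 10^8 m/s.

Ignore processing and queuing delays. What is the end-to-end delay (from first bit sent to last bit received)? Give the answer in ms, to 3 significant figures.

0.857 ms

L = 8000 × 8 = 64000 bits.
Transmission delays (L/R per hop): 0.0744186, 0.336842, 0.385542 ms; sum = 0.796803 ms.
Propagation delays (d/s per hop): 0.000244907, 0.0597015, 0.000673575 ms; sum = 0.06062 ms.
End-to-end = 0.857 ms.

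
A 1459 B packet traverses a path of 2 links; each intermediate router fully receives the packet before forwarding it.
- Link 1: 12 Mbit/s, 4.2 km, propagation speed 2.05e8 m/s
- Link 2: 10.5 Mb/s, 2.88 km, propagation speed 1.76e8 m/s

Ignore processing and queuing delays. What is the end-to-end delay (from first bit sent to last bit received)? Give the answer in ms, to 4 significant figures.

2.121 ms

L = 1459 × 8 = 11672 bits.
Transmission delays (L/R per hop): 0.972667, 1.11162 ms; sum = 2.08429 ms.
Propagation delays (d/s per hop): 0.0204878, 0.0163636 ms; sum = 0.0368514 ms.
End-to-end = 2.121 ms.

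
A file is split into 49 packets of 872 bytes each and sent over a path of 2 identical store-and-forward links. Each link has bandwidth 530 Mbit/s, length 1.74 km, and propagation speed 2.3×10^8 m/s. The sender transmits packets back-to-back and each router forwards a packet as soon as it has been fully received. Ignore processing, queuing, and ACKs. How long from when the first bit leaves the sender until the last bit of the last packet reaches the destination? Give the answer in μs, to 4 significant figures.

673.2 μs

Per-hop transmission t_tx = L/R = 6976/530000000 = 13.1623 μs.
Per-hop propagation t_prop = 1740/2.3e+08 = 7.56522 μs.
Pipeline fill: first packet needs 2·t_tx to clear all hops; remaining 48 packets each add one t_tx.
Total = (2+49-1)·t_tx + 2·t_prop = 50·13.1623 + 2·7.56522 = 673.2 μs.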